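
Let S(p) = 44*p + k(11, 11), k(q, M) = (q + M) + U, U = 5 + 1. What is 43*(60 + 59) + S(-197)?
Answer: -3523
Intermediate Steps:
U = 6
k(q, M) = 6 + M + q (k(q, M) = (q + M) + 6 = (M + q) + 6 = 6 + M + q)
S(p) = 28 + 44*p (S(p) = 44*p + (6 + 11 + 11) = 44*p + 28 = 28 + 44*p)
43*(60 + 59) + S(-197) = 43*(60 + 59) + (28 + 44*(-197)) = 43*119 + (28 - 8668) = 5117 - 8640 = -3523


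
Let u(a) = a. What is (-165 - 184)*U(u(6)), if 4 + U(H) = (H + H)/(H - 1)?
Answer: 2792/5 ≈ 558.40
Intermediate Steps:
U(H) = -4 + 2*H/(-1 + H) (U(H) = -4 + (H + H)/(H - 1) = -4 + (2*H)/(-1 + H) = -4 + 2*H/(-1 + H))
(-165 - 184)*U(u(6)) = (-165 - 184)*(2*(2 - 1*6)/(-1 + 6)) = -698*(2 - 6)/5 = -698*(-4)/5 = -349*(-8/5) = 2792/5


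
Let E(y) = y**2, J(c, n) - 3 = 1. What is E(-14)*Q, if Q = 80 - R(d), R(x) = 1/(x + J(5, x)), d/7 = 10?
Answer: 580062/37 ≈ 15677.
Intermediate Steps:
d = 70 (d = 7*10 = 70)
J(c, n) = 4 (J(c, n) = 3 + 1 = 4)
R(x) = 1/(4 + x) (R(x) = 1/(x + 4) = 1/(4 + x))
Q = 5919/74 (Q = 80 - 1/(4 + 70) = 80 - 1/74 = 5919/74 ≈ 79.986)
E(-14)*Q = (-14)**2*(5919/74) = 196*(5919/74) = 580062/37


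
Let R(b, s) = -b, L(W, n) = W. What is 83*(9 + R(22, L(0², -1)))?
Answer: -1079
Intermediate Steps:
83*(9 + R(22, L(0², -1))) = 83*(9 - 1*22) = 83*(9 - 22) = 83*(-13) = -1079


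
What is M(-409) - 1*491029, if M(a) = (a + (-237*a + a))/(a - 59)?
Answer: -229897687/468 ≈ -4.9123e+5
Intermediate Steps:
M(a) = -235*a/(-59 + a) (M(a) = (a - 236*a)/(-59 + a) = (-235*a)/(-59 + a) = -235*a/(-59 + a))
M(-409) - 1*491029 = -235*(-409)/(-59 - 409) - 1*491029 = -235*(-409)/(-468) - 491029 = -235*(-409)*(-1/468) - 491029 = -96115/468 - 491029 = -229897687/468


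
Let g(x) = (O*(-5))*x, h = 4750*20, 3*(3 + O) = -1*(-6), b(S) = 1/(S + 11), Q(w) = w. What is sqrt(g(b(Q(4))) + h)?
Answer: sqrt(855003)/3 ≈ 308.22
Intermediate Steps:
b(S) = 1/(11 + S)
O = -1 (O = -3 + (-1*(-6))/3 = -3 + (1/3)*6 = -3 + 2 = -1)
h = 95000
g(x) = 5*x (g(x) = (-1*(-5))*x = 5*x)
sqrt(g(b(Q(4))) + h) = sqrt(5/(11 + 4) + 95000) = sqrt(5/15 + 95000) = sqrt(5*(1/15) + 95000) = sqrt(1/3 + 95000) = sqrt(285001/3) = sqrt(855003)/3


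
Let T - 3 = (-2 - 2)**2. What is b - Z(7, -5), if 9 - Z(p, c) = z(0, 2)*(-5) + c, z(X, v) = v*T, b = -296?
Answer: -500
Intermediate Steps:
T = 19 (T = 3 + (-2 - 2)**2 = 3 + (-4)**2 = 3 + 16 = 19)
z(X, v) = 19*v (z(X, v) = v*19 = 19*v)
Z(p, c) = 199 - c (Z(p, c) = 9 - ((19*2)*(-5) + c) = 9 - (38*(-5) + c) = 9 - (-190 + c) = 9 + (190 - c) = 199 - c)
b - Z(7, -5) = -296 - (199 - 1*(-5)) = -296 - (199 + 5) = -296 - 1*204 = -296 - 204 = -500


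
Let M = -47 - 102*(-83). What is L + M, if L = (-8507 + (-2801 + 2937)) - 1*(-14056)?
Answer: 14104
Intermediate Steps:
M = 8419 (M = -47 + 8466 = 8419)
L = 5685 (L = (-8507 + 136) + 14056 = -8371 + 14056 = 5685)
L + M = 5685 + 8419 = 14104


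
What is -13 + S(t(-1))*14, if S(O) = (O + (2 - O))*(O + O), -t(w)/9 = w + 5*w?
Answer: 3011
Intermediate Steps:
t(w) = -54*w (t(w) = -9*(w + 5*w) = -54*w)
S(O) = 4*O (S(O) = 2*(2*O) = 4*O)
-13 + S(t(-1))*14 = -13 + (4*(-54*(-1)))*14 = -13 + (4*54)*14 = -13 + 216*14 = -13 + 3024 = 3011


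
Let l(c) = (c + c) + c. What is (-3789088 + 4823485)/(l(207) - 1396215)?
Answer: -114933/155066 ≈ -0.74119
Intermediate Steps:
l(c) = 3*c (l(c) = 2*c + c = 3*c)
(-3789088 + 4823485)/(l(207) - 1396215) = (-3789088 + 4823485)/(3*207 - 1396215) = 1034397/(621 - 1396215) = 1034397/(-1395594) = 1034397*(-1/1395594) = -114933/155066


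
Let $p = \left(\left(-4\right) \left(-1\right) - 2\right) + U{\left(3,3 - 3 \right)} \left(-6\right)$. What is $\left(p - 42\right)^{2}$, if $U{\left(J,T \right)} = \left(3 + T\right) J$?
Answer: $8836$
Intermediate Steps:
$U{\left(J,T \right)} = J \left(3 + T\right)$
$p = -52$ ($p = \left(\left(-4\right) \left(-1\right) - 2\right) + 3 \left(3 + \left(3 - 3\right)\right) \left(-6\right) = \left(4 - 2\right) + 3 \left(3 + 0\right) \left(-6\right) = 2 + 3 \cdot 3 \left(-6\right) = 2 + 9 \left(-6\right) = 2 - 54 = -52$)
$\left(p - 42\right)^{2} = \left(-52 - 42\right)^{2} = \left(-94\right)^{2} = 8836$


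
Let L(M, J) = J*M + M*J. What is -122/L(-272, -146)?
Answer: -61/39712 ≈ -0.0015361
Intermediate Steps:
L(M, J) = 2*J*M (L(M, J) = J*M + J*M = 2*J*M)
-122/L(-272, -146) = -122/(2*(-146)*(-272)) = -122/79424 = -122*1/79424 = -61/39712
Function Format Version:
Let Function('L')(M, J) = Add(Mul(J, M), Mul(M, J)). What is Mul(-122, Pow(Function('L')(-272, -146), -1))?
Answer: Rational(-61, 39712) ≈ -0.0015361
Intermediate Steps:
Function('L')(M, J) = Mul(2, J, M) (Function('L')(M, J) = Add(Mul(J, M), Mul(J, M)) = Mul(2, J, M))
Mul(-122, Pow(Function('L')(-272, -146), -1)) = Mul(-122, Pow(Mul(2, -146, -272), -1)) = Mul(-122, Pow(79424, -1)) = Mul(-122, Rational(1, 79424)) = Rational(-61, 39712)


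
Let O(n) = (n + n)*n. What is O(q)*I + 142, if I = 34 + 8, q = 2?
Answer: 478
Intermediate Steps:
O(n) = 2*n² (O(n) = (2*n)*n = 2*n²)
I = 42
O(q)*I + 142 = (2*2²)*42 + 142 = (2*4)*42 + 142 = 8*42 + 142 = 336 + 142 = 478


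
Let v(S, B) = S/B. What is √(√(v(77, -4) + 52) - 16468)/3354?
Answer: √(-65872 + 2*√131)/6708 ≈ 0.038254*I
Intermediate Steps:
√(√(v(77, -4) + 52) - 16468)/3354 = √(√(77/(-4) + 52) - 16468)/3354 = √(√(77*(-¼) + 52) - 16468)*(1/3354) = √(√(-77/4 + 52) - 16468)*(1/3354) = √(√(131/4) - 16468)*(1/3354) = √(√131/2 - 16468)*(1/3354) = √(-16468 + √131/2)*(1/3354) = √(-16468 + √131/2)/3354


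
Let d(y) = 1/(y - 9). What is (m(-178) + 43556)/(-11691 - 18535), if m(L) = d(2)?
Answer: -304891/211582 ≈ -1.4410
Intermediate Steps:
d(y) = 1/(-9 + y)
m(L) = -1/7 (m(L) = 1/(-9 + 2) = 1/(-7) = -1/7)
(m(-178) + 43556)/(-11691 - 18535) = (-1/7 + 43556)/(-11691 - 18535) = (304891/7)/(-30226) = (304891/7)*(-1/30226) = -304891/211582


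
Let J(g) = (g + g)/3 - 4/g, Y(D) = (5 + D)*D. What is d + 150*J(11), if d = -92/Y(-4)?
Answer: 11753/11 ≈ 1068.5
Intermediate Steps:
Y(D) = D*(5 + D)
d = 23 (d = -92*(-1/(4*(5 - 4))) = -92/((-4*1)) = -92/(-4) = -92*(-¼) = 23)
J(g) = -4/g + 2*g/3 (J(g) = (2*g)*(⅓) - 4/g = 2*g/3 - 4/g = -4/g + 2*g/3)
d + 150*J(11) = 23 + 150*(-4/11 + (⅔)*11) = 23 + 150*(-4*1/11 + 22/3) = 23 + 150*(-4/11 + 22/3) = 23 + 150*(230/33) = 23 + 11500/11 = 11753/11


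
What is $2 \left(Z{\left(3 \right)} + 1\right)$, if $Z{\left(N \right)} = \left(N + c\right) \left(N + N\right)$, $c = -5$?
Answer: $-22$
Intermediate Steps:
$Z{\left(N \right)} = 2 N \left(-5 + N\right)$ ($Z{\left(N \right)} = \left(N - 5\right) \left(N + N\right) = \left(-5 + N\right) 2 N = 2 N \left(-5 + N\right)$)
$2 \left(Z{\left(3 \right)} + 1\right) = 2 \left(2 \cdot 3 \left(-5 + 3\right) + 1\right) = 2 \left(2 \cdot 3 \left(-2\right) + 1\right) = 2 \left(-12 + 1\right) = 2 \left(-11\right) = -22$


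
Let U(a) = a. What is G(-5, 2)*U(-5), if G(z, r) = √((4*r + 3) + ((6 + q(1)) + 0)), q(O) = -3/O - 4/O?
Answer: -5*√10 ≈ -15.811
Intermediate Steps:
q(O) = -7/O
G(z, r) = √(2 + 4*r) (G(z, r) = √((4*r + 3) + ((6 - 7/1) + 0)) = √((3 + 4*r) + ((6 - 7*1) + 0)) = √((3 + 4*r) + ((6 - 7) + 0)) = √((3 + 4*r) + (-1 + 0)) = √((3 + 4*r) - 1) = √(2 + 4*r))
G(-5, 2)*U(-5) = √(2 + 4*2)*(-5) = √(2 + 8)*(-5) = √10*(-5) = -5*√10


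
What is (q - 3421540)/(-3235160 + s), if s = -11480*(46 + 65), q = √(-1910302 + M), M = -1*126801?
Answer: 171077/225472 - I*√2037103/4509440 ≈ 0.75875 - 0.00031651*I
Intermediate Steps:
M = -126801
q = I*√2037103 (q = √(-1910302 - 126801) = √(-2037103) = I*√2037103 ≈ 1427.3*I)
s = -1274280 (s = -11480*111 = -205*6216 = -1274280)
(q - 3421540)/(-3235160 + s) = (I*√2037103 - 3421540)/(-3235160 - 1274280) = (-3421540 + I*√2037103)/(-4509440) = (-3421540 + I*√2037103)*(-1/4509440) = 171077/225472 - I*√2037103/4509440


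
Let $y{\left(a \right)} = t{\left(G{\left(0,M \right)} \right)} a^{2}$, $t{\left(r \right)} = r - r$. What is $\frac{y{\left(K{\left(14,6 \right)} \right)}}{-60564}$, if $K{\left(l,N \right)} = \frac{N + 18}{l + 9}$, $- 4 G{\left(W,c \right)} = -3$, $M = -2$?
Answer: $0$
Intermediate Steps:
$G{\left(W,c \right)} = \frac{3}{4}$ ($G{\left(W,c \right)} = \left(- \frac{1}{4}\right) \left(-3\right) = \frac{3}{4}$)
$t{\left(r \right)} = 0$
$K{\left(l,N \right)} = \frac{18 + N}{9 + l}$
$y{\left(a \right)} = 0$ ($y{\left(a \right)} = 0 a^{2} = 0$)
$\frac{y{\left(K{\left(14,6 \right)} \right)}}{-60564} = \frac{0}{-60564} = 0 \left(- \frac{1}{60564}\right) = 0$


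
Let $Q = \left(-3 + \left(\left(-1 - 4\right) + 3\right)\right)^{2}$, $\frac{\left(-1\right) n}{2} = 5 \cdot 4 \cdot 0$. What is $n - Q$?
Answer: $-25$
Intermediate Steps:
$n = 0$ ($n = - 2 \cdot 5 \cdot 4 \cdot 0 = - 2 \cdot 20 \cdot 0 = \left(-2\right) 0 = 0$)
$Q = 25$ ($Q = \left(-3 + \left(-5 + 3\right)\right)^{2} = \left(-3 - 2\right)^{2} = \left(-5\right)^{2} = 25$)
$n - Q = 0 - 25 = -25$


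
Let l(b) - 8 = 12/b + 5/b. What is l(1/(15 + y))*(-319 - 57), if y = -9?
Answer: -41360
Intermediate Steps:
l(b) = 8 + 17/b (l(b) = 8 + (12/b + 5/b) = 8 + 17/b)
l(1/(15 + y))*(-319 - 57) = (8 + 17/(1/(15 - 9)))*(-319 - 57) = (8 + 17/(1/6))*(-376) = (8 + 17/(⅙))*(-376) = (8 + 17*6)*(-376) = (8 + 102)*(-376) = 110*(-376) = -41360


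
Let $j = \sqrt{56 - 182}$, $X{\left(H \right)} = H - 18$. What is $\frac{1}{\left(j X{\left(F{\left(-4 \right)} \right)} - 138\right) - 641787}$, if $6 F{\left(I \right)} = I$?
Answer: $\frac{i}{- 641925 i + 56 \sqrt{14}} \approx -1.5578 \cdot 10^{-6} + 5.0849 \cdot 10^{-10} i$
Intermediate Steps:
$F{\left(I \right)} = \frac{I}{6}$
$X{\left(H \right)} = -18 + H$ ($X{\left(H \right)} = H - 18 = -18 + H$)
$j = 3 i \sqrt{14}$ ($j = \sqrt{-126} = 3 i \sqrt{14} \approx 11.225 i$)
$\frac{1}{\left(j X{\left(F{\left(-4 \right)} \right)} - 138\right) - 641787} = \frac{1}{\left(3 i \sqrt{14} \left(-18 + \frac{1}{6} \left(-4\right)\right) - 138\right) - 641787} = \frac{1}{\left(3 i \sqrt{14} \left(-18 - \frac{2}{3}\right) - 138\right) - 641787} = \frac{1}{\left(3 i \sqrt{14} \left(- \frac{56}{3}\right) - 138\right) - 641787} = \frac{1}{\left(- 56 i \sqrt{14} - 138\right) - 641787} = \frac{1}{\left(-138 - 56 i \sqrt{14}\right) - 641787} = \frac{1}{-641925 - 56 i \sqrt{14}}$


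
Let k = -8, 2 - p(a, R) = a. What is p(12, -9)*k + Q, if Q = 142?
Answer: 222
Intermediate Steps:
p(a, R) = 2 - a
p(12, -9)*k + Q = (2 - 1*12)*(-8) + 142 = (2 - 12)*(-8) + 142 = -10*(-8) + 142 = 80 + 142 = 222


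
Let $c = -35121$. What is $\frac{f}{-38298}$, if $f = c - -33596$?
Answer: $\frac{1525}{38298} \approx 0.039819$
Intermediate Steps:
$f = -1525$ ($f = -35121 - -33596 = -35121 + 33596 = -1525$)
$\frac{f}{-38298} = - \frac{1525}{-38298} = \left(-1525\right) \left(- \frac{1}{38298}\right) = \frac{1525}{38298}$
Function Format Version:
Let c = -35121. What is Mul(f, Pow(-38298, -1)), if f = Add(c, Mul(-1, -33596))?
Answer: Rational(1525, 38298) ≈ 0.039819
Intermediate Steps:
f = -1525 (f = Add(-35121, Mul(-1, -33596)) = Add(-35121, 33596) = -1525)
Mul(f, Pow(-38298, -1)) = Mul(-1525, Pow(-38298, -1)) = Mul(-1525, Rational(-1, 38298)) = Rational(1525, 38298)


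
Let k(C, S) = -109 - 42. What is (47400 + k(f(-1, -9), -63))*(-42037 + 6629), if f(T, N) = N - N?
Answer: -1672992592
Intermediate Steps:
f(T, N) = 0
k(C, S) = -151
(47400 + k(f(-1, -9), -63))*(-42037 + 6629) = (47400 - 151)*(-42037 + 6629) = 47249*(-35408) = -1672992592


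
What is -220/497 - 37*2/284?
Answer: -699/994 ≈ -0.70322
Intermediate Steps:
-220/497 - 37*2/284 = -220*1/497 - 74*1/284 = -220/497 - 37/142 = -699/994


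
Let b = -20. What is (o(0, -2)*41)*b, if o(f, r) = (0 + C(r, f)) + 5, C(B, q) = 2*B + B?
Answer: 820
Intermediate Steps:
C(B, q) = 3*B
o(f, r) = 5 + 3*r (o(f, r) = (0 + 3*r) + 5 = 3*r + 5 = 5 + 3*r)
(o(0, -2)*41)*b = ((5 + 3*(-2))*41)*(-20) = ((5 - 6)*41)*(-20) = -1*41*(-20) = -41*(-20) = 820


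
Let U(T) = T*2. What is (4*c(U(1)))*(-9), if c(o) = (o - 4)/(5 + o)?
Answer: 72/7 ≈ 10.286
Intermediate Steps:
U(T) = 2*T
c(o) = (-4 + o)/(5 + o)
(4*c(U(1)))*(-9) = (4*((-4 + 2*1)/(5 + 2*1)))*(-9) = (4*((-4 + 2)/(5 + 2)))*(-9) = (4*(-2/7))*(-9) = -8/7*(-9) = 72/7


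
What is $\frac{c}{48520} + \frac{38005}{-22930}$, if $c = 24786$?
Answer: $- \frac{63782981}{55628180} \approx -1.1466$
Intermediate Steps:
$\frac{c}{48520} + \frac{38005}{-22930} = \frac{24786}{48520} + \frac{38005}{-22930} = 24786 \cdot \frac{1}{48520} + 38005 \left(- \frac{1}{22930}\right) = \frac{12393}{24260} - \frac{7601}{4586} = - \frac{63782981}{55628180}$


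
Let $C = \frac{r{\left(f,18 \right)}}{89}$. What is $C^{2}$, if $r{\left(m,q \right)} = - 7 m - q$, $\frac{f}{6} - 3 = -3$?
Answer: $\frac{324}{7921} \approx 0.040904$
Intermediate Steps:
$f = 0$ ($f = 18 + 6 \left(-3\right) = 18 - 18 = 0$)
$r{\left(m,q \right)} = - q - 7 m$
$C = - \frac{18}{89}$ ($C = \frac{\left(-1\right) 18 - 0}{89} = \left(-18 + 0\right) \frac{1}{89} = \left(-18\right) \frac{1}{89} = - \frac{18}{89} \approx -0.20225$)
$C^{2} = \left(- \frac{18}{89}\right)^{2} = \frac{324}{7921}$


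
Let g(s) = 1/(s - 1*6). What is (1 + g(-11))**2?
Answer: 256/289 ≈ 0.88581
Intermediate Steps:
g(s) = 1/(-6 + s) (g(s) = 1/(s - 6) = 1/(-6 + s))
(1 + g(-11))**2 = (1 + 1/(-6 - 11))**2 = (1 + 1/(-17))**2 = (1 - 1/17)**2 = (16/17)**2 = 256/289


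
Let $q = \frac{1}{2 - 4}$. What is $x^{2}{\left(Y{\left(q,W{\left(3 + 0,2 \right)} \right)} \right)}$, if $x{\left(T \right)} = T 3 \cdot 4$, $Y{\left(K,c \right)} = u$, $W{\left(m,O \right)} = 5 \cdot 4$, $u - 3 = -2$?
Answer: $144$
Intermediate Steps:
$u = 1$ ($u = 3 - 2 = 1$)
$W{\left(m,O \right)} = 20$
$q = - \frac{1}{2}$ ($q = \frac{1}{-2} = - \frac{1}{2} \approx -0.5$)
$Y{\left(K,c \right)} = 1$
$x{\left(T \right)} = 12 T$ ($x{\left(T \right)} = 3 T 4 = 12 T$)
$x^{2}{\left(Y{\left(q,W{\left(3 + 0,2 \right)} \right)} \right)} = \left(12 \cdot 1\right)^{2} = 12^{2} = 144$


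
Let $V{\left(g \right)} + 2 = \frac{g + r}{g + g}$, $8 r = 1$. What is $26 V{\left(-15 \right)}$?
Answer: $- \frac{4693}{120} \approx -39.108$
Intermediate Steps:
$r = \frac{1}{8}$ ($r = \frac{1}{8} \cdot 1 = \frac{1}{8} \approx 0.125$)
$V{\left(g \right)} = -2 + \frac{\frac{1}{8} + g}{2 g}$ ($V{\left(g \right)} = -2 + \frac{g + \frac{1}{8}}{g + g} = -2 + \frac{\frac{1}{8} + g}{2 g}$)
$26 V{\left(-15 \right)} = 26 \frac{1 - -360}{16 \left(-15\right)} = 26 \cdot \frac{1}{16} \left(- \frac{1}{15}\right) \left(1 + 360\right) = 26 \cdot \frac{1}{16} \left(- \frac{1}{15}\right) 361 = 26 \left(- \frac{361}{240}\right) = - \frac{4693}{120}$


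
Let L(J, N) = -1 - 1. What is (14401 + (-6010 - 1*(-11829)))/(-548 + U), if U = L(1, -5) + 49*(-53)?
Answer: -6740/1049 ≈ -6.4252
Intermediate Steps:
L(J, N) = -2
U = -2599 (U = -2 + 49*(-53) = -2 - 2597 = -2599)
(14401 + (-6010 - 1*(-11829)))/(-548 + U) = (14401 + (-6010 - 1*(-11829)))/(-548 - 2599) = (14401 + (-6010 + 11829))/(-3147) = (14401 + 5819)*(-1/3147) = 20220*(-1/3147) = -6740/1049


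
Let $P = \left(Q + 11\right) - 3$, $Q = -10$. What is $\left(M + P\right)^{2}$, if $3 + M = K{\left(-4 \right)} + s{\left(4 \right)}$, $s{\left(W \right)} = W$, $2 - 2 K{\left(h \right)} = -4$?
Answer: $4$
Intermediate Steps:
$K{\left(h \right)} = 3$ ($K{\left(h \right)} = 1 - -2 = 1 + 2 = 3$)
$P = -2$ ($P = \left(-10 + 11\right) - 3 = 1 - 3 = -2$)
$M = 4$ ($M = -3 + \left(3 + 4\right) = -3 + 7 = 4$)
$\left(M + P\right)^{2} = \left(4 - 2\right)^{2} = 2^{2} = 4$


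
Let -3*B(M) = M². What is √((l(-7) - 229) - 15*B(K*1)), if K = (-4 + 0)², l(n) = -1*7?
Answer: 6*√29 ≈ 32.311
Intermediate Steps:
l(n) = -7
K = 16 (K = (-4)² = 16)
B(M) = -M²/3
√((l(-7) - 229) - 15*B(K*1)) = √((-7 - 229) - (-5)*(16*1)²) = √(-236 - (-5)*16²) = √(-236 - (-5)*256) = √(-236 - 15*(-256/3)) = √(-236 + 1280) = √1044 = 6*√29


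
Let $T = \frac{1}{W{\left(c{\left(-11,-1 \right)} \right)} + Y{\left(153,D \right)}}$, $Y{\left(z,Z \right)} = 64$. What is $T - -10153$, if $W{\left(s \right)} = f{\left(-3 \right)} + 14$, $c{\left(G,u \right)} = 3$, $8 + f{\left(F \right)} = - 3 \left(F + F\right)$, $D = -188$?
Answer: $\frac{893465}{88} \approx 10153.0$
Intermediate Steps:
$f{\left(F \right)} = -8 - 6 F$ ($f{\left(F \right)} = -8 - 3 \left(F + F\right) = -8 - 3 \cdot 2 F = -8 - 6 F$)
$W{\left(s \right)} = 24$ ($W{\left(s \right)} = \left(-8 - -18\right) + 14 = \left(-8 + 18\right) + 14 = 10 + 14 = 24$)
$T = \frac{1}{88}$ ($T = \frac{1}{24 + 64} = \frac{1}{88} \approx 0.011364$)
$T - -10153 = \frac{1}{88} - -10153 = \frac{1}{88} + 10153 = \frac{893465}{88}$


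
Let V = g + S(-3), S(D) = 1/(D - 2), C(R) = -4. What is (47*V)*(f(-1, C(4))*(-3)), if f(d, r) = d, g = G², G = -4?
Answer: 11139/5 ≈ 2227.8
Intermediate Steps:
g = 16 (g = (-4)² = 16)
S(D) = 1/(-2 + D)
V = 79/5 (V = 16 + 1/(-2 - 3) = 16 + 1/(-5) = 16 - ⅕ = 79/5 ≈ 15.800)
(47*V)*(f(-1, C(4))*(-3)) = (47*(79/5))*(-1*(-3)) = (3713/5)*3 = 11139/5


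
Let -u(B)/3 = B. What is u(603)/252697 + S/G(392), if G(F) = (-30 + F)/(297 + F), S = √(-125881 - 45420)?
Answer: -1809/252697 + 689*I*√171301/362 ≈ -0.0071588 + 787.75*I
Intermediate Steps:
S = I*√171301 (S = √(-171301) = I*√171301 ≈ 413.89*I)
u(B) = -3*B
G(F) = (-30 + F)/(297 + F)
u(603)/252697 + S/G(392) = -3*603/252697 + (I*√171301)/(((-30 + 392)/(297 + 392))) = -1809*1/252697 + (I*√171301)/((362/689)) = -1809/252697 + (I*√171301)/(((1/689)*362)) = -1809/252697 + (I*√171301)/(362/689) = -1809/252697 + (I*√171301)*(689/362) = -1809/252697 + 689*I*√171301/362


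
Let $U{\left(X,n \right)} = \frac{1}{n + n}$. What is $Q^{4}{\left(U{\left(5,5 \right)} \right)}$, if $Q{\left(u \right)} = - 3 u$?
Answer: $\frac{81}{10000} \approx 0.0081$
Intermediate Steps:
$U{\left(X,n \right)} = \frac{1}{2 n}$
$Q^{4}{\left(U{\left(5,5 \right)} \right)} = \left(- 3 \frac{1}{2 \cdot 5}\right)^{4} = \left(- 3 \cdot \frac{1}{2} \cdot \frac{1}{5}\right)^{4} = \left(\left(-3\right) \frac{1}{10}\right)^{4} = \left(- \frac{3}{10}\right)^{4} = \frac{81}{10000}$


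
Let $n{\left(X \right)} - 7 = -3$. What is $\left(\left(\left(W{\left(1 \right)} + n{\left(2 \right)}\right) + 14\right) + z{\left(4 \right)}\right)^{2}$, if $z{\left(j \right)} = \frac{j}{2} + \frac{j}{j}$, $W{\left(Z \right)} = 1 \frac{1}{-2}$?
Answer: $\frac{1681}{4} \approx 420.25$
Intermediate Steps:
$W{\left(Z \right)} = - \frac{1}{2}$ ($W{\left(Z \right)} = 1 \left(- \frac{1}{2}\right) = - \frac{1}{2}$)
$n{\left(X \right)} = 4$ ($n{\left(X \right)} = 7 - 3 = 4$)
$z{\left(j \right)} = 1 + \frac{j}{2}$ ($z{\left(j \right)} = j \frac{1}{2} + 1 = \frac{j}{2} + 1 = 1 + \frac{j}{2}$)
$\left(\left(\left(W{\left(1 \right)} + n{\left(2 \right)}\right) + 14\right) + z{\left(4 \right)}\right)^{2} = \left(\left(\left(- \frac{1}{2} + 4\right) + 14\right) + \left(1 + \frac{1}{2} \cdot 4\right)\right)^{2} = \left(\left(\frac{7}{2} + 14\right) + \left(1 + 2\right)\right)^{2} = \left(\frac{35}{2} + 3\right)^{2} = \left(\frac{41}{2}\right)^{2} = \frac{1681}{4}$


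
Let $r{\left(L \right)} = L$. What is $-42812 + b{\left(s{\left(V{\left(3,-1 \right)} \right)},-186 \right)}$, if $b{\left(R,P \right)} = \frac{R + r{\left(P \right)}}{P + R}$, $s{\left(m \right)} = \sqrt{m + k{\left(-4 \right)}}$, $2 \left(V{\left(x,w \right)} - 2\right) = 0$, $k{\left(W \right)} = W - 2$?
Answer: $-42811$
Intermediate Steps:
$k{\left(W \right)} = -2 + W$
$V{\left(x,w \right)} = 2$ ($V{\left(x,w \right)} = 2 + \frac{1}{2} \cdot 0 = 2 + 0 = 2$)
$s{\left(m \right)} = \sqrt{-6 + m}$ ($s{\left(m \right)} = \sqrt{m - 6} = \sqrt{-6 + m}$)
$b{\left(R,P \right)} = 1$ ($b{\left(R,P \right)} = \frac{R + P}{P + R} = \frac{P + R}{P + R} = 1$)
$-42812 + b{\left(s{\left(V{\left(3,-1 \right)} \right)},-186 \right)} = -42812 + 1 = -42811$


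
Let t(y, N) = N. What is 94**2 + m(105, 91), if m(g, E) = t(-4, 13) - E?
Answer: 8758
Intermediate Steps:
m(g, E) = 13 - E
94**2 + m(105, 91) = 94**2 + (13 - 1*91) = 8836 + (13 - 91) = 8836 - 78 = 8758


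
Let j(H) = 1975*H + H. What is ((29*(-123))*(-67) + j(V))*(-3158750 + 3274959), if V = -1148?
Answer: -235841400931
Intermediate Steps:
j(H) = 1976*H
((29*(-123))*(-67) + j(V))*(-3158750 + 3274959) = ((29*(-123))*(-67) + 1976*(-1148))*(-3158750 + 3274959) = (-3567*(-67) - 2268448)*116209 = (238989 - 2268448)*116209 = -2029459*116209 = -235841400931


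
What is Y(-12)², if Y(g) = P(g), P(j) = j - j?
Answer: 0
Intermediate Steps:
P(j) = 0
Y(g) = 0
Y(-12)² = 0² = 0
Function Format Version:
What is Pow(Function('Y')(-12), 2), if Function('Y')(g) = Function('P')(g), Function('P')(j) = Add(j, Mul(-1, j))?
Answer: 0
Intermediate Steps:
Function('P')(j) = 0
Function('Y')(g) = 0
Pow(Function('Y')(-12), 2) = Pow(0, 2) = 0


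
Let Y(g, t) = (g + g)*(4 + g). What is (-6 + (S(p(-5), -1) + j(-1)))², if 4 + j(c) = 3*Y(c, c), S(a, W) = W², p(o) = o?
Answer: 729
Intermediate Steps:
Y(g, t) = 2*g*(4 + g) (Y(g, t) = (2*g)*(4 + g) = 2*g*(4 + g))
j(c) = -4 + 6*c*(4 + c) (j(c) = -4 + 3*(2*c*(4 + c)) = -4 + 6*c*(4 + c))
(-6 + (S(p(-5), -1) + j(-1)))² = (-6 + ((-1)² + (-4 + 6*(-1)*(4 - 1))))² = (-6 + (1 + (-4 + 6*(-1)*3)))² = (-6 + (1 + (-4 - 18)))² = (-6 + (1 - 22))² = (-6 - 21)² = (-27)² = 729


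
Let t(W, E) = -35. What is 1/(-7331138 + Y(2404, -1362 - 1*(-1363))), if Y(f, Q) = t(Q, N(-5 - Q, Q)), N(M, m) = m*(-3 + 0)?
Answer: -1/7331173 ≈ -1.3640e-7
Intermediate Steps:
N(M, m) = -3*m (N(M, m) = m*(-3) = -3*m)
Y(f, Q) = -35
1/(-7331138 + Y(2404, -1362 - 1*(-1363))) = 1/(-7331138 - 35) = 1/(-7331173) = -1/7331173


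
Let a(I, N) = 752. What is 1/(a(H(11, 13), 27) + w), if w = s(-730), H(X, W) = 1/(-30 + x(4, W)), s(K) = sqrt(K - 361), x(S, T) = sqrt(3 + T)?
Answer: 752/566595 - I*sqrt(1091)/566595 ≈ 0.0013272 - 5.8296e-5*I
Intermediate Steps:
s(K) = sqrt(-361 + K)
H(X, W) = 1/(-30 + sqrt(3 + W))
w = I*sqrt(1091) (w = sqrt(-361 - 730) = sqrt(-1091) = I*sqrt(1091) ≈ 33.03*I)
1/(a(H(11, 13), 27) + w) = 1/(752 + I*sqrt(1091))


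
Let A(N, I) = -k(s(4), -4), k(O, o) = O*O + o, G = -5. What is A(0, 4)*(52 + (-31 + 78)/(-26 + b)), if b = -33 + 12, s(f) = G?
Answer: -1071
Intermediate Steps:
s(f) = -5
b = -21
k(O, o) = o + O² (k(O, o) = O² + o = o + O²)
A(N, I) = -21 (A(N, I) = -(-4 + (-5)²) = -(-4 + 25) = -1*21 = -21)
A(0, 4)*(52 + (-31 + 78)/(-26 + b)) = -21*(52 + (-31 + 78)/(-26 - 21)) = -21*(52 + 47/(-47)) = -21*(52 + 47*(-1/47)) = -21*(52 - 1) = -21*51 = -1071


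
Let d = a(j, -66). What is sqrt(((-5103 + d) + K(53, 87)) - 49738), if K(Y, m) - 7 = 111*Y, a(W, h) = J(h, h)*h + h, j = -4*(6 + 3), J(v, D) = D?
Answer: I*sqrt(44661) ≈ 211.33*I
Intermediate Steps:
j = -36 (j = -4*9 = -36)
a(W, h) = h + h**2 (a(W, h) = h*h + h = h**2 + h = h + h**2)
d = 4290 (d = -66*(1 - 66) = -66*(-65) = 4290)
K(Y, m) = 7 + 111*Y
sqrt(((-5103 + d) + K(53, 87)) - 49738) = sqrt(((-5103 + 4290) + (7 + 111*53)) - 49738) = sqrt((-813 + (7 + 5883)) - 49738) = sqrt((-813 + 5890) - 49738) = sqrt(5077 - 49738) = sqrt(-44661) = I*sqrt(44661)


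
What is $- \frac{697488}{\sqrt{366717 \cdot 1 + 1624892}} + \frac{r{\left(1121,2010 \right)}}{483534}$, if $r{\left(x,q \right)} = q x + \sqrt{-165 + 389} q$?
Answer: $\frac{375535}{80589} - \frac{697488 \sqrt{1991609}}{1991609} + \frac{1340 \sqrt{14}}{80589} \approx -489.51$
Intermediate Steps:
$r{\left(x,q \right)} = q x + 4 q \sqrt{14}$ ($r{\left(x,q \right)} = q x + \sqrt{224} q = q x + 4 \sqrt{14} q = q x + 4 q \sqrt{14}$)
$- \frac{697488}{\sqrt{366717 \cdot 1 + 1624892}} + \frac{r{\left(1121,2010 \right)}}{483534} = - \frac{697488}{\sqrt{366717 \cdot 1 + 1624892}} + \frac{2010 \left(1121 + 4 \sqrt{14}\right)}{483534} = - \frac{697488}{\sqrt{366717 + 1624892}} + \left(2253210 + 8040 \sqrt{14}\right) \frac{1}{483534} = - \frac{697488}{\sqrt{1991609}} + \left(\frac{375535}{80589} + \frac{1340 \sqrt{14}}{80589}\right) = - 697488 \frac{\sqrt{1991609}}{1991609} + \left(\frac{375535}{80589} + \frac{1340 \sqrt{14}}{80589}\right) = - \frac{697488 \sqrt{1991609}}{1991609} + \left(\frac{375535}{80589} + \frac{1340 \sqrt{14}}{80589}\right) = \frac{375535}{80589} - \frac{697488 \sqrt{1991609}}{1991609} + \frac{1340 \sqrt{14}}{80589}$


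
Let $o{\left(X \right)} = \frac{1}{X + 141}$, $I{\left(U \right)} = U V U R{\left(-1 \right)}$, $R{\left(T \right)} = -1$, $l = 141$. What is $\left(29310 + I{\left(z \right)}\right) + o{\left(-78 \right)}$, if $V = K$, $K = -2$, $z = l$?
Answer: $\frac{4351537}{63} \approx 69072.0$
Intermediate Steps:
$z = 141$
$V = -2$
$I{\left(U \right)} = 2 U^{2}$ ($I{\left(U \right)} = U \left(- 2 U\right) \left(-1\right) = - 2 U^{2} \left(-1\right) = 2 U^{2}$)
$o{\left(X \right)} = \frac{1}{141 + X}$
$\left(29310 + I{\left(z \right)}\right) + o{\left(-78 \right)} = \left(29310 + 2 \cdot 141^{2}\right) + \frac{1}{141 - 78} = \left(29310 + 2 \cdot 19881\right) + \frac{1}{63} = \left(29310 + 39762\right) + \frac{1}{63} = 69072 + \frac{1}{63} = \frac{4351537}{63}$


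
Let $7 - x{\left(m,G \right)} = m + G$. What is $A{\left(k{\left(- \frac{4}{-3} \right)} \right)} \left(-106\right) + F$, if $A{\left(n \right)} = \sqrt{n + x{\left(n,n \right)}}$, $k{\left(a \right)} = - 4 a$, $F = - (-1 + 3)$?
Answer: $-2 - \frac{106 \sqrt{111}}{3} \approx -374.26$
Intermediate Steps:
$F = -2$ ($F = \left(-1\right) 2 = -2$)
$x{\left(m,G \right)} = 7 - G - m$ ($x{\left(m,G \right)} = 7 - \left(m + G\right) = 7 - \left(G + m\right) = 7 - G - m$)
$A{\left(n \right)} = \sqrt{7 - n}$ ($A{\left(n \right)} = \sqrt{n - \left(-7 + 2 n\right)} = \sqrt{7 - n}$)
$A{\left(k{\left(- \frac{4}{-3} \right)} \right)} \left(-106\right) + F = \sqrt{7 - - 4 \left(- \frac{4}{-3}\right)} \left(-106\right) - 2 = \sqrt{7 - - 4 \left(\left(-4\right) \left(- \frac{1}{3}\right)\right)} \left(-106\right) - 2 = \sqrt{7 - \left(-4\right) \frac{4}{3}} \left(-106\right) - 2 = \sqrt{7 - - \frac{16}{3}} \left(-106\right) - 2 = \sqrt{7 + \frac{16}{3}} \left(-106\right) - 2 = \sqrt{\frac{37}{3}} \left(-106\right) - 2 = \frac{\sqrt{111}}{3} \left(-106\right) - 2 = - \frac{106 \sqrt{111}}{3} - 2 = -2 - \frac{106 \sqrt{111}}{3}$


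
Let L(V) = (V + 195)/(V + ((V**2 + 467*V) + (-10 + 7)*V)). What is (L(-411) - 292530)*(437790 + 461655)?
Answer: -36046705282190/137 ≈ -2.6311e+11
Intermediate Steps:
L(V) = (195 + V)/(V**2 + 465*V) (L(V) = (195 + V)/(V + ((V**2 + 467*V) - 3*V)) = (195 + V)/(V + (V**2 + 464*V)) = (195 + V)/(V**2 + 465*V))
(L(-411) - 292530)*(437790 + 461655) = ((195 - 411)/((-411)*(465 - 411)) - 292530)*(437790 + 461655) = (-1/411*(-216)/54 - 292530)*899445 = (-1/411*1/54*(-216) - 292530)*899445 = (4/411 - 292530)*899445 = -120229826/411*899445 = -36046705282190/137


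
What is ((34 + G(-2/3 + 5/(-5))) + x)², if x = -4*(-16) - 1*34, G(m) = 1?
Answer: 4225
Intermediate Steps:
x = 30 (x = 64 - 34 = 30)
((34 + G(-2/3 + 5/(-5))) + x)² = ((34 + 1) + 30)² = (35 + 30)² = 65² = 4225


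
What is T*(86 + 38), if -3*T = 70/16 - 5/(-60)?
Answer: -3317/18 ≈ -184.28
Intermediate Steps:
T = -107/72 (T = -(70/16 - 5/(-60))/3 = -(70*(1/16) - 5*(-1/60))/3 = -(35/8 + 1/12)/3 = -1/3*107/24 = -107/72 ≈ -1.4861)
T*(86 + 38) = -107*(86 + 38)/72 = -107/72*124 = -3317/18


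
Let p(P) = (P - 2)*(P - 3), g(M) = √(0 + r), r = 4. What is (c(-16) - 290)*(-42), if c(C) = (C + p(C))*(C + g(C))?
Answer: 203868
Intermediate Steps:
g(M) = 2 (g(M) = √(0 + 4) = √4 = 2)
p(P) = (-3 + P)*(-2 + P) (p(P) = (-2 + P)*(-3 + P) = (-3 + P)*(-2 + P))
c(C) = (2 + C)*(6 + C² - 4*C) (c(C) = (C + (6 + C² - 5*C))*(C + 2) = (6 + C² - 4*C)*(2 + C) = (2 + C)*(6 + C² - 4*C))
(c(-16) - 290)*(-42) = ((12 + (-16)³ - 2*(-16) - 2*(-16)²) - 290)*(-42) = ((12 - 4096 + 32 - 2*256) - 290)*(-42) = ((12 - 4096 + 32 - 512) - 290)*(-42) = (-4564 - 290)*(-42) = -4854*(-42) = 203868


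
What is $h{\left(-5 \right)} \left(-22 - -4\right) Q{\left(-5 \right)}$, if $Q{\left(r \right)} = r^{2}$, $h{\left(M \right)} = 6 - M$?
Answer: $-4950$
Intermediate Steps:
$h{\left(-5 \right)} \left(-22 - -4\right) Q{\left(-5 \right)} = \left(6 - -5\right) \left(-22 - -4\right) \left(-5\right)^{2} = \left(6 + 5\right) \left(-22 + 4\right) 25 = 11 \left(-18\right) 25 = \left(-198\right) 25 = -4950$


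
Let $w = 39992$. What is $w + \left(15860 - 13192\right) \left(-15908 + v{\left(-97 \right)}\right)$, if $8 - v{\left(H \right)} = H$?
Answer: $-42122412$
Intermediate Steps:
$v{\left(H \right)} = 8 - H$
$w + \left(15860 - 13192\right) \left(-15908 + v{\left(-97 \right)}\right) = 39992 + \left(15860 - 13192\right) \left(-15908 + \left(8 - -97\right)\right) = 39992 + 2668 \left(-15908 + \left(8 + 97\right)\right) = 39992 + 2668 \left(-15908 + 105\right) = 39992 + 2668 \left(-15803\right) = 39992 - 42162404 = -42122412$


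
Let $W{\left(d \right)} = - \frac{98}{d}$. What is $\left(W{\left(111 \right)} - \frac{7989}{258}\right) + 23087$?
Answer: $\frac{220084481}{9546} \approx 23055.0$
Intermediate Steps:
$\left(W{\left(111 \right)} - \frac{7989}{258}\right) + 23087 = \left(- \frac{98}{111} - \frac{7989}{258}\right) + 23087 = \left(\left(-98\right) \frac{1}{111} - \frac{2663}{86}\right) + 23087 = \left(- \frac{98}{111} - \frac{2663}{86}\right) + 23087 = - \frac{304021}{9546} + 23087 = \frac{220084481}{9546}$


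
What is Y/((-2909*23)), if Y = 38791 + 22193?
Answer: -60984/66907 ≈ -0.91147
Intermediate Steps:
Y = 60984
Y/((-2909*23)) = 60984/((-2909*23)) = 60984/(-66907) = 60984*(-1/66907) = -60984/66907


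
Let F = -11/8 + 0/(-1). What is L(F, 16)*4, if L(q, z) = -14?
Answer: -56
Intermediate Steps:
F = -11/8 (F = -11*1/8 + 0*(-1) = -11/8 + 0 = -11/8 ≈ -1.3750)
L(F, 16)*4 = -14*4 = -56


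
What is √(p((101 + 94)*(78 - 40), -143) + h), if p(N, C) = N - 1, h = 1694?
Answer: √9103 ≈ 95.410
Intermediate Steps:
p(N, C) = -1 + N
√(p((101 + 94)*(78 - 40), -143) + h) = √((-1 + (101 + 94)*(78 - 40)) + 1694) = √((-1 + 195*38) + 1694) = √((-1 + 7410) + 1694) = √(7409 + 1694) = √9103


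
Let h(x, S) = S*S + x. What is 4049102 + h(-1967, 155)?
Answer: 4071160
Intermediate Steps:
h(x, S) = x + S**2 (h(x, S) = S**2 + x = x + S**2)
4049102 + h(-1967, 155) = 4049102 + (-1967 + 155**2) = 4049102 + (-1967 + 24025) = 4049102 + 22058 = 4071160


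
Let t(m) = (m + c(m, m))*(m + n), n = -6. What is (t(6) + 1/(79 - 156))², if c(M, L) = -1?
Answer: 1/5929 ≈ 0.00016866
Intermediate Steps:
t(m) = (-1 + m)*(-6 + m) (t(m) = (m - 1)*(m - 6) = (-1 + m)*(-6 + m))
(t(6) + 1/(79 - 156))² = ((6 + 6² - 7*6) + 1/(79 - 156))² = ((6 + 36 - 42) + 1/(-77))² = (0 - 1/77)² = (-1/77)² = 1/5929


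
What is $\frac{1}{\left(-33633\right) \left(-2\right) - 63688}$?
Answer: $\frac{1}{3578} \approx 0.00027949$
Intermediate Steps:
$\frac{1}{\left(-33633\right) \left(-2\right) - 63688} = \frac{1}{67266 - 63688} = \frac{1}{3578}$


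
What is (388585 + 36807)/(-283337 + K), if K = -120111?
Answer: -53174/50431 ≈ -1.0544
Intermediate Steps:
(388585 + 36807)/(-283337 + K) = (388585 + 36807)/(-283337 - 120111) = 425392/(-403448) = 425392*(-1/403448) = -53174/50431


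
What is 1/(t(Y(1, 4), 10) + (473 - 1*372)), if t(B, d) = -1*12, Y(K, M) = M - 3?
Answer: 1/89 ≈ 0.011236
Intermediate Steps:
Y(K, M) = -3 + M
t(B, d) = -12
1/(t(Y(1, 4), 10) + (473 - 1*372)) = 1/(-12 + (473 - 1*372)) = 1/(-12 + (473 - 372)) = 1/(-12 + 101) = 1/89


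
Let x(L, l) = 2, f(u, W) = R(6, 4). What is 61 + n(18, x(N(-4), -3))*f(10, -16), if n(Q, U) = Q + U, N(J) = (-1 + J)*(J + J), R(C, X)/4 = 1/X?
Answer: 81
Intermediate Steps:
R(C, X) = 4/X
f(u, W) = 1 (f(u, W) = 4/4 = 4*(¼) = 1)
N(J) = 2*J*(-1 + J) (N(J) = (-1 + J)*(2*J) = 2*J*(-1 + J))
61 + n(18, x(N(-4), -3))*f(10, -16) = 61 + (18 + 2)*1 = 61 + 20*1 = 61 + 20 = 81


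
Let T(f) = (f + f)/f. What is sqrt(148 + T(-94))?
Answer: 5*sqrt(6) ≈ 12.247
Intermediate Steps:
T(f) = 2 (T(f) = (2*f)/f = 2)
sqrt(148 + T(-94)) = sqrt(148 + 2) = sqrt(150) = 5*sqrt(6)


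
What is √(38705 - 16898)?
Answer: 3*√2423 ≈ 147.67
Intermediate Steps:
√(38705 - 16898) = √21807 = 3*√2423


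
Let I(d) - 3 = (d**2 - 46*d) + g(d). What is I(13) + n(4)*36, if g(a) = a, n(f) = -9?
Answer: -737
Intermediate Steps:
I(d) = 3 + d**2 - 45*d (I(d) = 3 + ((d**2 - 46*d) + d) = 3 + (d**2 - 45*d) = 3 + d**2 - 45*d)
I(13) + n(4)*36 = (3 + 13**2 - 45*13) - 9*36 = (3 + 169 - 585) - 324 = -413 - 324 = -737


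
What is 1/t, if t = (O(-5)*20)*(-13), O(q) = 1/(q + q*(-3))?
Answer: -1/26 ≈ -0.038462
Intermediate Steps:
O(q) = -1/(2*q) (O(q) = 1/(q - 3*q) = 1/(-2*q) = -1/(2*q))
t = -26 (t = (-1/2/(-5)*20)*(-13) = (-1/2*(-1/5)*20)*(-13) = ((1/10)*20)*(-13) = 2*(-13) = -26)
1/t = 1/(-26) = -1/26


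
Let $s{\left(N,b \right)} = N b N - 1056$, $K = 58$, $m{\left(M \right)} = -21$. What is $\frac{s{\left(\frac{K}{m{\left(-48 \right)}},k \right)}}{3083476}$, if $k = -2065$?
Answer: $- \frac{264727}{48564747} \approx -0.005451$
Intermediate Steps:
$s{\left(N,b \right)} = -1056 + b N^{2}$ ($s{\left(N,b \right)} = b N^{2} - 1056 = -1056 + b N^{2}$)
$\frac{s{\left(\frac{K}{m{\left(-48 \right)}},k \right)}}{3083476} = \frac{-1056 - 2065 \left(\frac{58}{-21}\right)^{2}}{3083476} = \left(-1056 - 2065 \left(58 \left(- \frac{1}{21}\right)\right)^{2}\right) \frac{1}{3083476} = \left(-1056 - 2065 \left(- \frac{58}{21}\right)^{2}\right) \frac{1}{3083476} = \left(-1056 - \frac{992380}{63}\right) \frac{1}{3083476} = \left(- \frac{1058908}{63}\right) \frac{1}{3083476} = - \frac{264727}{48564747}$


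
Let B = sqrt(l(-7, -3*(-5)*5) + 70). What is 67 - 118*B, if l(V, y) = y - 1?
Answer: -1349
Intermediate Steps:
l(V, y) = -1 + y
B = 12 (B = sqrt((-1 - 3*(-5)*5) + 70) = sqrt((-1 + 15*5) + 70) = sqrt((-1 + 75) + 70) = sqrt(74 + 70) = sqrt(144) = 12)
67 - 118*B = 67 - 118*12 = 67 - 1416 = -1349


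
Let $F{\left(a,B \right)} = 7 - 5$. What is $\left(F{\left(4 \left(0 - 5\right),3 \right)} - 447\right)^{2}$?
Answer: $198025$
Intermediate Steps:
$F{\left(a,B \right)} = 2$
$\left(F{\left(4 \left(0 - 5\right),3 \right)} - 447\right)^{2} = \left(2 - 447\right)^{2} = \left(-445\right)^{2} = 198025$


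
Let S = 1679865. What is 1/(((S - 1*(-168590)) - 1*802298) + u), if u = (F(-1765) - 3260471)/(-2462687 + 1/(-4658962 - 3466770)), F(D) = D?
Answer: 6670378187295/6978271669304460899 ≈ 9.5588e-7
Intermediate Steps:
u = 8836018485584/6670378187295 (u = (-1765 - 3260471)/(-2462687 + 1/(-4658962 - 3466770)) = -3262236/(-2462687 + 1/(-8125732)) = -3262236/(-2462687 - 1/8125732) = -3262236/(-20011134561885/8125732) = -3262236*(-8125732/20011134561885) = 8836018485584/6670378187295 ≈ 1.3247)
1/(((S - 1*(-168590)) - 1*802298) + u) = 1/(((1679865 - 1*(-168590)) - 1*802298) + 8836018485584/6670378187295) = 1/(((1679865 + 168590) - 802298) + 8836018485584/6670378187295) = 1/((1848455 - 802298) + 8836018485584/6670378187295) = 1/(1046157 + 8836018485584/6670378187295) = 1/(6978271669304460899/6670378187295) = 6670378187295/6978271669304460899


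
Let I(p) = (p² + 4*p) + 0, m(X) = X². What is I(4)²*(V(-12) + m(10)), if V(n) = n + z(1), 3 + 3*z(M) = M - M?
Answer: 89088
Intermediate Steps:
z(M) = -1 (z(M) = -1 + (M - M)/3 = -1 + (⅓)*0 = -1 + 0 = -1)
V(n) = -1 + n (V(n) = n - 1 = -1 + n)
I(p) = p² + 4*p
I(4)²*(V(-12) + m(10)) = (4*(4 + 4))²*((-1 - 12) + 10²) = (4*8)²*(-13 + 100) = 32²*87 = 1024*87 = 89088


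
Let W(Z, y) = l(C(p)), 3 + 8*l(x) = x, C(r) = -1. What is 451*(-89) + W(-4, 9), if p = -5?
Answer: -80279/2 ≈ -40140.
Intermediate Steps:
l(x) = -3/8 + x/8
W(Z, y) = -½ (W(Z, y) = -3/8 + (⅛)*(-1) = -3/8 - ⅛ = -½)
451*(-89) + W(-4, 9) = 451*(-89) - ½ = -40139 - ½ = -80279/2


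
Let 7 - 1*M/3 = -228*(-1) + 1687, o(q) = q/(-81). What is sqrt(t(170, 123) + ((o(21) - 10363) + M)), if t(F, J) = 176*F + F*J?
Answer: sqrt(2814162)/9 ≈ 186.39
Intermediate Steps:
o(q) = -q/81 (o(q) = q*(-1/81) = -q/81)
M = -5724 (M = 21 - 3*(-228*(-1) + 1687) = 21 - 3*(228 + 1687) = 21 - 3*1915 = 21 - 5745 = -5724)
sqrt(t(170, 123) + ((o(21) - 10363) + M)) = sqrt(170*(176 + 123) + ((-1/81*21 - 10363) - 5724)) = sqrt(170*299 + ((-7/27 - 10363) - 5724)) = sqrt(50830 + (-279808/27 - 5724)) = sqrt(50830 - 434356/27) = sqrt(938054/27) = sqrt(2814162)/9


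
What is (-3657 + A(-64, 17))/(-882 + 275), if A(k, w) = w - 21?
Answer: 3661/607 ≈ 6.0313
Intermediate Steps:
A(k, w) = -21 + w
(-3657 + A(-64, 17))/(-882 + 275) = (-3657 + (-21 + 17))/(-882 + 275) = (-3657 - 4)/(-607) = -3661*(-1/607) = 3661/607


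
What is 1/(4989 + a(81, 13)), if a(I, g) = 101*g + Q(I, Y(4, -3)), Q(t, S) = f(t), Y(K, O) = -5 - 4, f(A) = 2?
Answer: 1/6304 ≈ 0.00015863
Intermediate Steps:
Y(K, O) = -9
Q(t, S) = 2
a(I, g) = 2 + 101*g (a(I, g) = 101*g + 2 = 2 + 101*g)
1/(4989 + a(81, 13)) = 1/(4989 + (2 + 101*13)) = 1/(4989 + (2 + 1313)) = 1/(4989 + 1315) = 1/6304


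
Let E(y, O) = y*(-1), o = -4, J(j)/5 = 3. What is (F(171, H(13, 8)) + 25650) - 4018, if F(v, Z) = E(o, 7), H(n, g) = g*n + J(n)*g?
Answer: 21636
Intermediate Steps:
J(j) = 15 (J(j) = 5*3 = 15)
E(y, O) = -y
H(n, g) = 15*g + g*n (H(n, g) = g*n + 15*g = 15*g + g*n)
F(v, Z) = 4 (F(v, Z) = -1*(-4) = 4)
(F(171, H(13, 8)) + 25650) - 4018 = (4 + 25650) - 4018 = 25654 - 4018 = 21636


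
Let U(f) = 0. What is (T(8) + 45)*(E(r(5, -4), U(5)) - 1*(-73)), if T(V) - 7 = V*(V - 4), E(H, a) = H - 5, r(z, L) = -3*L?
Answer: 6720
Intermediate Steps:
E(H, a) = -5 + H
T(V) = 7 + V*(-4 + V) (T(V) = 7 + V*(V - 4) = 7 + V*(-4 + V))
(T(8) + 45)*(E(r(5, -4), U(5)) - 1*(-73)) = ((7 + 8² - 4*8) + 45)*((-5 - 3*(-4)) - 1*(-73)) = ((7 + 64 - 32) + 45)*((-5 + 12) + 73) = (39 + 45)*(7 + 73) = 84*80 = 6720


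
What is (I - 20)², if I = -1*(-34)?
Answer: 196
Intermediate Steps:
I = 34
(I - 20)² = (34 - 20)² = 14² = 196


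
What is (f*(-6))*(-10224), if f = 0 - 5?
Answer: -306720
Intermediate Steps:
f = -5
(f*(-6))*(-10224) = -5*(-6)*(-10224) = 30*(-10224) = -306720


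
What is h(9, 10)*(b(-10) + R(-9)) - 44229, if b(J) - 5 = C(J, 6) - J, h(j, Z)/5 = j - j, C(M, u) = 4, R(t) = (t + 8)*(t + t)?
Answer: -44229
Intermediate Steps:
R(t) = 2*t*(8 + t) (R(t) = (8 + t)*(2*t) = 2*t*(8 + t))
h(j, Z) = 0 (h(j, Z) = 5*(j - j) = 5*0 = 0)
b(J) = 9 - J (b(J) = 5 + (4 - J) = 9 - J)
h(9, 10)*(b(-10) + R(-9)) - 44229 = 0*((9 - 1*(-10)) + 2*(-9)*(8 - 9)) - 44229 = 0*((9 + 10) + 2*(-9)*(-1)) - 44229 = 0*(19 + 18) - 44229 = 0*37 - 44229 = 0 - 44229 = -44229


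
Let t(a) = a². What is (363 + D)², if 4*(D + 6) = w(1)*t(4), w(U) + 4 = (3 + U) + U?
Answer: 130321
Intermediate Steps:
w(U) = -1 + 2*U (w(U) = -4 + ((3 + U) + U) = -4 + (3 + 2*U) = -1 + 2*U)
D = -2 (D = -6 + ((-1 + 2*1)*4²)/4 = -6 + ((-1 + 2)*16)/4 = -6 + (1*16)/4 = -6 + (¼)*16 = -6 + 4 = -2)
(363 + D)² = (363 - 2)² = 361² = 130321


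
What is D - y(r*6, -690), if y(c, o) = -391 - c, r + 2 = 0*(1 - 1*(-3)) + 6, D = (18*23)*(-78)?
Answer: -31877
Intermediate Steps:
D = -32292 (D = 414*(-78) = -32292)
r = 4 (r = -2 + (0*(1 - 1*(-3)) + 6) = -2 + (0*(1 + 3) + 6) = -2 + (0*4 + 6) = -2 + (0 + 6) = -2 + 6 = 4)
D - y(r*6, -690) = -32292 - (-391 - 4*6) = -32292 - (-391 - 1*24) = -32292 - (-391 - 24) = -32292 - 1*(-415) = -32292 + 415 = -31877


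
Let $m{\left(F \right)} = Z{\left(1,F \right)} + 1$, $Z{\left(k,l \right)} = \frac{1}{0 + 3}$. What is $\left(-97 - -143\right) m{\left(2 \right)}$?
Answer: $\frac{184}{3} \approx 61.333$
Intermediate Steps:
$Z{\left(k,l \right)} = \frac{1}{3}$
$m{\left(F \right)} = \frac{4}{3}$ ($m{\left(F \right)} = \frac{1}{3} + 1 = \frac{4}{3}$)
$\left(-97 - -143\right) m{\left(2 \right)} = \left(-97 - -143\right) \frac{4}{3} = \left(-97 + 143\right) \frac{4}{3} = 46 \cdot \frac{4}{3} = \frac{184}{3}$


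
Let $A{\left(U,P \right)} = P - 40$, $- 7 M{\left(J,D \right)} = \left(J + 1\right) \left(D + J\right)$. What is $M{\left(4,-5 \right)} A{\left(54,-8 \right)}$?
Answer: $- \frac{240}{7} \approx -34.286$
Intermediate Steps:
$M{\left(J,D \right)} = - \frac{\left(1 + J\right) \left(D + J\right)}{7}$ ($M{\left(J,D \right)} = - \frac{\left(J + 1\right) \left(D + J\right)}{7} = - \frac{\left(1 + J\right) \left(D + J\right)}{7}$)
$A{\left(U,P \right)} = -40 + P$ ($A{\left(U,P \right)} = P - 40 = -40 + P$)
$M{\left(4,-5 \right)} A{\left(54,-8 \right)} = \left(\left(- \frac{1}{7}\right) \left(-5\right) - \frac{4}{7} - \frac{4^{2}}{7} - \left(- \frac{5}{7}\right) 4\right) \left(-40 - 8\right) = \left(\frac{5}{7} - \frac{4}{7} - \frac{16}{7} + \frac{20}{7}\right) \left(-48\right) = \frac{5}{7} \left(-48\right) = - \frac{240}{7}$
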